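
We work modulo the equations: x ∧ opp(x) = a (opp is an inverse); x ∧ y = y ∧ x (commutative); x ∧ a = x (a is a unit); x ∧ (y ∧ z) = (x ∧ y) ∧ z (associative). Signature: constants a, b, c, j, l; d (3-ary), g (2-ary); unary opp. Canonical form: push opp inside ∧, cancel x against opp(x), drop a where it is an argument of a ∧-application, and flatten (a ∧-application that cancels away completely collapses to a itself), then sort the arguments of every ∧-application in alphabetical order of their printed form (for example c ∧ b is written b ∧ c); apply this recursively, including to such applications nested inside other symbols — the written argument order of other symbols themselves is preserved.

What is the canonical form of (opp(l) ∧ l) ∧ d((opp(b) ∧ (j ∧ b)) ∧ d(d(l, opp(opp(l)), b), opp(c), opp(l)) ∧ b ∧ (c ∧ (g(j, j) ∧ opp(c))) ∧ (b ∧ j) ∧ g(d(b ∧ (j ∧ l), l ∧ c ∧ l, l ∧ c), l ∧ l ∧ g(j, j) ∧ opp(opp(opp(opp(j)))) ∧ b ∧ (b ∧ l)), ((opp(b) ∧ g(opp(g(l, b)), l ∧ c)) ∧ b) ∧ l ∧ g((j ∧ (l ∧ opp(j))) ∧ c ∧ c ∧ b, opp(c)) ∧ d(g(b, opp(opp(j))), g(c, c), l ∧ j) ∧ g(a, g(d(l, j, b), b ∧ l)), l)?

Answer: d(b ∧ b ∧ d(d(l, l, b), opp(c), opp(l)) ∧ g(d(b ∧ j ∧ l, c ∧ l ∧ l, c ∧ l), b ∧ b ∧ g(j, j) ∧ j ∧ l ∧ l ∧ l) ∧ g(j, j) ∧ j ∧ j, d(g(b, j), g(c, c), j ∧ l) ∧ g(a, g(d(l, j, b), b ∧ l)) ∧ g(b ∧ c ∧ c ∧ l, opp(c)) ∧ g(opp(g(l, b)), c ∧ l) ∧ l, l)

Derivation:
Push opp inside:  distribute opp over ∧ and collapse double opp
Cancel:  l cancels
Combine occurrences:  d(b ∧ b ∧ d(d(l, l, b), opp(c), opp(l)) ∧ g(d(b ∧ j ∧ l, c ∧ l ∧ l, c ∧ l), b ∧ b ∧ g(j, j) ∧ j ∧ l ∧ l ∧ l) ∧ g(j, j) ∧ j ∧ j, d(g(b, j), g(c, c), j ∧ l) ∧ g(a, g(d(l, j, b), b ∧ l)) ∧ g(b ∧ c ∧ c ∧ l, opp(c)) ∧ g(opp(g(l, b)), c ∧ l) ∧ l, l)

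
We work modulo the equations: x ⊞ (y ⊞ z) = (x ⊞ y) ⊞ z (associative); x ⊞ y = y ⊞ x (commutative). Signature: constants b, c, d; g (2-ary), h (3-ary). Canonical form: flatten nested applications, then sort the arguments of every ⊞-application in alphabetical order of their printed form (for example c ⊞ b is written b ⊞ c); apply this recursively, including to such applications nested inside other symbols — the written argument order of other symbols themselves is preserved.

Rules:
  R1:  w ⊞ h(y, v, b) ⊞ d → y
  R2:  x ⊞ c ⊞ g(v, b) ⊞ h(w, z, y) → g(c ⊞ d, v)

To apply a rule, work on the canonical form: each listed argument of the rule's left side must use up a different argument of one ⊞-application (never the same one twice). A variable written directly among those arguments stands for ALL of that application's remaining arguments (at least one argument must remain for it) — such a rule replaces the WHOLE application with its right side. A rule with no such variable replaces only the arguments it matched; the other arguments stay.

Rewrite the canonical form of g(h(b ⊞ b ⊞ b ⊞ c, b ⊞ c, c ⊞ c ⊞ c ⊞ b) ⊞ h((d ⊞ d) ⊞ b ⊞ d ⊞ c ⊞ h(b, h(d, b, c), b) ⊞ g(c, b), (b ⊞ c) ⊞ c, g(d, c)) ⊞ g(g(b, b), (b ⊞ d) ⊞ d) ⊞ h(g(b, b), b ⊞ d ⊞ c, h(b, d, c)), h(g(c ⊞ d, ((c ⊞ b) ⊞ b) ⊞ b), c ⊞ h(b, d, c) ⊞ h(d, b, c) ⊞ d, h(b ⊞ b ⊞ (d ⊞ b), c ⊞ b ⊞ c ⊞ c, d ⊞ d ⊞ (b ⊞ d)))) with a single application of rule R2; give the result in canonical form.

Canonical form:  g(g(g(b, b), b ⊞ d ⊞ d) ⊞ h(b ⊞ b ⊞ b ⊞ c, b ⊞ c, b ⊞ c ⊞ c ⊞ c) ⊞ h(b ⊞ c ⊞ d ⊞ d ⊞ d ⊞ g(c, b) ⊞ h(b, h(d, b, c), b), b ⊞ c ⊞ c, g(d, c)) ⊞ h(g(b, b), b ⊞ c ⊞ d, h(b, d, c)), h(g(c ⊞ d, b ⊞ b ⊞ b ⊞ c), c ⊞ d ⊞ h(b, d, c) ⊞ h(d, b, c), h(b ⊞ b ⊞ b ⊞ d, b ⊞ c ⊞ c ⊞ c, b ⊞ d ⊞ d ⊞ d)))
Apply R2:  consuming c, g(c, b), h(b, h(d, b, c), b);  v := c, w := b, x := b ⊞ d ⊞ d ⊞ d, y := b, z := h(d, b, c)
The variable takes the whole remainder — replace the entire application.
New term:  g(g(g(b, b), b ⊞ d ⊞ d) ⊞ h(b ⊞ b ⊞ b ⊞ c, b ⊞ c, b ⊞ c ⊞ c ⊞ c) ⊞ h(g(b, b), b ⊞ c ⊞ d, h(b, d, c)) ⊞ h(g(c ⊞ d, c), b ⊞ c ⊞ c, g(d, c)), h(g(c ⊞ d, b ⊞ b ⊞ b ⊞ c), c ⊞ d ⊞ h(b, d, c) ⊞ h(d, b, c), h(b ⊞ b ⊞ b ⊞ d, b ⊞ c ⊞ c ⊞ c, b ⊞ d ⊞ d ⊞ d)))

Answer: g(g(g(b, b), b ⊞ d ⊞ d) ⊞ h(b ⊞ b ⊞ b ⊞ c, b ⊞ c, b ⊞ c ⊞ c ⊞ c) ⊞ h(g(b, b), b ⊞ c ⊞ d, h(b, d, c)) ⊞ h(g(c ⊞ d, c), b ⊞ c ⊞ c, g(d, c)), h(g(c ⊞ d, b ⊞ b ⊞ b ⊞ c), c ⊞ d ⊞ h(b, d, c) ⊞ h(d, b, c), h(b ⊞ b ⊞ b ⊞ d, b ⊞ c ⊞ c ⊞ c, b ⊞ d ⊞ d ⊞ d)))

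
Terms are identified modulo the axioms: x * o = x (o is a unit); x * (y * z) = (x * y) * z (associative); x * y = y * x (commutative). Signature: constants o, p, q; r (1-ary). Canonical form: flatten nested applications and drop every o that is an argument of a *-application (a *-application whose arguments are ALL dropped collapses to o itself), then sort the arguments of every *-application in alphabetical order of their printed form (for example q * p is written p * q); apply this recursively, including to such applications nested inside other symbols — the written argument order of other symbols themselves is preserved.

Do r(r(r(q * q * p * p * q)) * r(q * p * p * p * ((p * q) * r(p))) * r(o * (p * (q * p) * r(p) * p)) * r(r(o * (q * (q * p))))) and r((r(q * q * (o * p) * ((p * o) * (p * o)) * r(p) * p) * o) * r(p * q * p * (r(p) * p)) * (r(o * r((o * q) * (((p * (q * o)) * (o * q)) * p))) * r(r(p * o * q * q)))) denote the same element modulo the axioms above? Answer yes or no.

Left:  r(r(r(q * q * p * p * q)) * r(q * p * p * p * ((p * q) * r(p))) * r(o * (p * (q * p) * r(p) * p)) * r(r(o * (q * (q * p)))))
  Descend into:  r(r(q * q * p * p * q)) * r(q * p * p * p * ((p * q) * r(p))) * r(o * (p * (q * p) * r(p) * p)) * r(r(o * (q * (q * p))))
  Canonicalize subterm:  r(r(q * q * p * p * q))  →  r(r(p * p * q * q * q))
  Canonicalize subterm:  r(q * p * p * p * ((p * q) * r(p)))  →  r(p * p * p * p * q * q * r(p))
  Simplify inside:  r(o * (p * (q * p) * r(p) * p))  →  r(p * p * p * q * r(p))
  Sort arguments:  r(p * p * p * p * q * q * r(p)) * r(p * p * p * q * r(p)) * r(r(p * p * q * q * q)) * r(r(p * q * q))
  Put back:  r(r(p * p * p * p * q * q * r(p)) * r(p * p * p * q * r(p)) * r(r(p * p * q * q * q)) * r(r(p * q * q)))
Right:  r((r(q * q * (o * p) * ((p * o) * (p * o)) * r(p) * p) * o) * r(p * q * p * (r(p) * p)) * (r(o * r((o * q) * (((p * (q * o)) * (o * q)) * p))) * r(r(p * o * q * q))))
  Focus inside:  (r(q * q * (o * p) * ((p * o) * (p * o)) * r(p) * p) * o) * r(p * q * p * (r(p) * p)) * (r(o * r((o * q) * (((p * (q * o)) * (o * q)) * p))) * r(r(p * o * q * q)))
  Flatten:  r(q * q * (o * p) * ((p * o) * (p * o)) * r(p) * p) * o * r(p * q * p * (r(p) * p)) * r(o * r((o * q) * (((p * (q * o)) * (o * q)) * p))) * r(r(p * o * q * q))
  Canonicalize subterm:  r(q * q * (o * p) * ((p * o) * (p * o)) * r(p) * p)  →  r(p * p * p * p * q * q * r(p))
  Simplify inside:  r(p * q * p * (r(p) * p))  →  r(p * p * p * q * r(p))
  Simplify inside:  r(o * r((o * q) * (((p * (q * o)) * (o * q)) * p)))  →  r(r(p * p * q * q * q))
  Unit:  drop o
  Sort arguments:  r(p * p * p * p * q * q * r(p)) * r(p * p * p * q * r(p)) * r(r(p * p * q * q * q)) * r(r(p * q * q))
  Reassemble:  r(r(p * p * p * p * q * q * r(p)) * r(p * p * p * q * r(p)) * r(r(p * p * q * q * q)) * r(r(p * q * q)))

Answer: yes — both canonical forms are r(r(p * p * p * p * q * q * r(p)) * r(p * p * p * q * r(p)) * r(r(p * p * q * q * q)) * r(r(p * q * q)))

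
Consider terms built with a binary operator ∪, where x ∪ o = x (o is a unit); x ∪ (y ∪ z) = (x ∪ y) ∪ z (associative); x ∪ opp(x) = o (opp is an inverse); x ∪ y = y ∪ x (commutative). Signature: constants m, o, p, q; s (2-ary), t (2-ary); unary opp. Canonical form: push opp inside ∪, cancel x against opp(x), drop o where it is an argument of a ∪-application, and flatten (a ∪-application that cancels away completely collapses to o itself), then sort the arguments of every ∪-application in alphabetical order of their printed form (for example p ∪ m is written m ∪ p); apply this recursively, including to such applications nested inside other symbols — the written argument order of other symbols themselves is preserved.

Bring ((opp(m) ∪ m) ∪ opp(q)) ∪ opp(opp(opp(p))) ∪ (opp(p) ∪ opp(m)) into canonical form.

Push opp inside:  distribute opp over ∪ and collapse double opp
Collect terms:  opp(m) ∪ opp(q) ∪ opp(p) ∪ opp(p)
Order the arguments:  opp(m) ∪ opp(p) ∪ opp(p) ∪ opp(q)

Answer: opp(m) ∪ opp(p) ∪ opp(p) ∪ opp(q)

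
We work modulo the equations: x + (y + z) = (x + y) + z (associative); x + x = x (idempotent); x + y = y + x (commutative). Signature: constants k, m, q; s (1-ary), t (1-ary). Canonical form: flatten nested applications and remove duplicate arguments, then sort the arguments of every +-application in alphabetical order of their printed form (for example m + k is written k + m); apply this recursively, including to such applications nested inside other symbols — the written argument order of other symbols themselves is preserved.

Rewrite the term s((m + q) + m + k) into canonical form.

Focus inside:  (m + q) + m + k
Merge nested applications:  m + q + m + k
Idempotence:  drop duplicate m
Sort arguments:  k + m + q
Rebuild:  s(k + m + q)

Answer: s(k + m + q)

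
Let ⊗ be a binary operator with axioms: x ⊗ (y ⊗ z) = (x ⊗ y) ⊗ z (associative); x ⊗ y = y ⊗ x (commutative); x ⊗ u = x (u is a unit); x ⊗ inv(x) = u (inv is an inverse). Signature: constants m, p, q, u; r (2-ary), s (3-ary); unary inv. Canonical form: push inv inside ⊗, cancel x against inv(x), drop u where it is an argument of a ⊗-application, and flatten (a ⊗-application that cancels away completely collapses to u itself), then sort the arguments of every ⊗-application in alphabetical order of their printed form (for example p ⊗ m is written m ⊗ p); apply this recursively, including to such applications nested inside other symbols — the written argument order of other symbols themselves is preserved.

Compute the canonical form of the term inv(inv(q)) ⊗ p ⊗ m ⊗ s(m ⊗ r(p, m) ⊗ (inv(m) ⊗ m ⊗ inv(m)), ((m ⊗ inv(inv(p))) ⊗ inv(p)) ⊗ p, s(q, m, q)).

Answer: m ⊗ p ⊗ q ⊗ s(r(p, m), m ⊗ p, s(q, m, q))

Derivation:
Push inv inside:  distribute inv over ⊗ and collapse double inv
Combine occurrences:  q ⊗ p ⊗ m ⊗ s(r(p, m), m ⊗ p, s(q, m, q))
Sort:  m ⊗ p ⊗ q ⊗ s(r(p, m), m ⊗ p, s(q, m, q))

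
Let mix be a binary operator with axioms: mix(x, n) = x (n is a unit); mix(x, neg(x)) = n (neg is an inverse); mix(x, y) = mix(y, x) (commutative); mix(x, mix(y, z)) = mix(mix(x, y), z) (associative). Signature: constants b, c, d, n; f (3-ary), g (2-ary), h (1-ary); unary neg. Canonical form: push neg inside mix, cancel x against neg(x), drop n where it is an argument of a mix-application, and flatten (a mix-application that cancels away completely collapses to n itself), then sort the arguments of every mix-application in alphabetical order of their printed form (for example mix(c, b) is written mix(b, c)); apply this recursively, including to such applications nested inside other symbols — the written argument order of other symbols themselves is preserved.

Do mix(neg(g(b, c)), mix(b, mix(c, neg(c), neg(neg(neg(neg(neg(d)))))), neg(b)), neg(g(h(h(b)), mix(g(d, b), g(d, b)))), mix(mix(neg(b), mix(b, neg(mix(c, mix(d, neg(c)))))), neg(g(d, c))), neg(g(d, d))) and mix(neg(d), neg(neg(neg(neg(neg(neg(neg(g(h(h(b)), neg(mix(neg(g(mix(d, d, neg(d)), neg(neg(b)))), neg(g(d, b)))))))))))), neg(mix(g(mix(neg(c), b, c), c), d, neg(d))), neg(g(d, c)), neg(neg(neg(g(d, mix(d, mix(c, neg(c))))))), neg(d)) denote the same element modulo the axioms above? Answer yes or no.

Left:  mix(neg(g(b, c)), mix(b, mix(c, neg(c), neg(neg(neg(neg(neg(d)))))), neg(b)), neg(g(h(h(b)), mix(g(d, b), g(d, b)))), mix(mix(neg(b), mix(b, neg(mix(c, mix(d, neg(c)))))), neg(g(d, c))), neg(g(d, d)))
  Push neg inside:  distribute neg over mix and collapse double neg
  Inverses cancel:  b cancels; c cancels
  Combine occurrences:  mix(neg(g(b, c)), neg(d), neg(d), neg(g(h(h(b)), mix(g(d, b), g(d, b)))), neg(g(d, c)), neg(g(d, d)))
  Sort arguments:  mix(neg(d), neg(d), neg(g(b, c)), neg(g(d, c)), neg(g(d, d)), neg(g(h(h(b)), mix(g(d, b), g(d, b)))))
Right:  mix(neg(d), neg(neg(neg(neg(neg(neg(neg(g(h(h(b)), neg(mix(neg(g(mix(d, d, neg(d)), neg(neg(b)))), neg(g(d, b)))))))))))), neg(mix(g(mix(neg(c), b, c), c), d, neg(d))), neg(g(d, c)), neg(neg(neg(g(d, mix(d, mix(c, neg(c))))))), neg(d))
  Push neg inside:  distribute neg over mix and collapse double neg
  Collect terms:  mix(neg(d), neg(d), neg(g(h(h(b)), mix(g(d, b), g(d, b)))), neg(g(b, c)), neg(g(d, c)), neg(g(d, d)))
  Sort:  mix(neg(d), neg(d), neg(g(b, c)), neg(g(d, c)), neg(g(d, d)), neg(g(h(h(b)), mix(g(d, b), g(d, b)))))

Answer: yes — both canonical forms are mix(neg(d), neg(d), neg(g(b, c)), neg(g(d, c)), neg(g(d, d)), neg(g(h(h(b)), mix(g(d, b), g(d, b)))))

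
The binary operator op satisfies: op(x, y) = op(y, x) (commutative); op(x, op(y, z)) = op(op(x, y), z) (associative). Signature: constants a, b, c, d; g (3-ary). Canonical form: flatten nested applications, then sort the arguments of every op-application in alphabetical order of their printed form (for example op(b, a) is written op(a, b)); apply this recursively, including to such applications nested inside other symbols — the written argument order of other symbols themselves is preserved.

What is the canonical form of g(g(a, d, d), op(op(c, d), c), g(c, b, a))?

Work inside:  op(op(c, d), c)
Un-nest:  op(c, d, c)
Sort:  op(c, c, d)
Reassemble:  g(g(a, d, d), op(c, c, d), g(c, b, a))

Answer: g(g(a, d, d), op(c, c, d), g(c, b, a))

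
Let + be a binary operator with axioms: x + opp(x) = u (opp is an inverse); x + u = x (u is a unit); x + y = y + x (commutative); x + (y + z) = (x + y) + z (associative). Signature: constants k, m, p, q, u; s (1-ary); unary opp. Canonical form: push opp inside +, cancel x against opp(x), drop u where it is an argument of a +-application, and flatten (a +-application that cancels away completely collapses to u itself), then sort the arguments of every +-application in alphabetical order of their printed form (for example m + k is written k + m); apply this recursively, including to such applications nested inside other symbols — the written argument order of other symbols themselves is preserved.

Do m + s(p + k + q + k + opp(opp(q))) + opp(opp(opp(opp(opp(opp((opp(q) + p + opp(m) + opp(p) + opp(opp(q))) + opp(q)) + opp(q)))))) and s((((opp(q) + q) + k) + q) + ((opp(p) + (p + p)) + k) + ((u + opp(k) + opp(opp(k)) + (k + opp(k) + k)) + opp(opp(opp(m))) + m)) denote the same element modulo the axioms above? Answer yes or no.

Answer: no — s(k + k + p + q + q) vs s(k + k + k + p + q)

Derivation:
Left:  m + s(p + k + q + k + opp(opp(q))) + opp(opp(opp(opp(opp(opp((opp(q) + p + opp(m) + opp(p) + opp(opp(q))) + opp(q)) + opp(q))))))
  Push opp inside:  distribute opp over + and collapse double opp
  Cancel:  m cancels; q cancels; p cancels
  Collect terms:  s(k + k + p + q + q)
Right:  s((((opp(q) + q) + k) + q) + ((opp(p) + (p + p)) + k) + ((u + opp(k) + opp(opp(k)) + (k + opp(k) + k)) + opp(opp(opp(m))) + m))
  Work inside:  (((opp(q) + q) + k) + q) + ((opp(p) + (p + p)) + k) + ((u + opp(k) + opp(opp(k)) + (k + opp(k) + k)) + opp(opp(opp(m))) + m)
  Push opp inside:  distribute opp over + and collapse double opp
  Inverses cancel:  m cancels
  Combine occurrences:  q + k + k + k + p
  Order the arguments:  k + k + k + p + q
  Put back:  s(k + k + k + p + q)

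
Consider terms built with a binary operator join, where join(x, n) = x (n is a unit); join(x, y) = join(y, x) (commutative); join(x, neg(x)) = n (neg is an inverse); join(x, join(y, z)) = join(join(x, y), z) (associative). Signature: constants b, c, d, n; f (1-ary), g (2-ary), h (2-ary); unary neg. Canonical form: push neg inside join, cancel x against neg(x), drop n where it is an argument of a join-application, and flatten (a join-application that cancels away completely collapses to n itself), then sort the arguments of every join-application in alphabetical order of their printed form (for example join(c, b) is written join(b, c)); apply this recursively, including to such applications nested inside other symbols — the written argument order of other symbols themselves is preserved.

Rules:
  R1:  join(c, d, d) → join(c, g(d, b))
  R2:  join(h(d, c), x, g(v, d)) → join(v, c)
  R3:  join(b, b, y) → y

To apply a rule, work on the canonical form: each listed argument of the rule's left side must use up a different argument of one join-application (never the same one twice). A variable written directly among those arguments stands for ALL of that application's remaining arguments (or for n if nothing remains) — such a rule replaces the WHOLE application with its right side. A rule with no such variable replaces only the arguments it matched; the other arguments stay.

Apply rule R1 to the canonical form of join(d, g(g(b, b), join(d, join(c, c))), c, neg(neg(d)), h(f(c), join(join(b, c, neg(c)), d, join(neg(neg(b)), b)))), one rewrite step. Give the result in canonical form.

Answer: join(c, g(d, b), g(g(b, b), join(c, c, d)), h(f(c), join(b, b, b, d)))

Derivation:
Canonical form:  join(c, d, d, g(g(b, b), join(c, c, d)), h(f(c), join(b, b, b, d)))
R1 matches:  uses c, d, d
Result:  join(c, g(d, b), g(g(b, b), join(c, c, d)), h(f(c), join(b, b, b, d)))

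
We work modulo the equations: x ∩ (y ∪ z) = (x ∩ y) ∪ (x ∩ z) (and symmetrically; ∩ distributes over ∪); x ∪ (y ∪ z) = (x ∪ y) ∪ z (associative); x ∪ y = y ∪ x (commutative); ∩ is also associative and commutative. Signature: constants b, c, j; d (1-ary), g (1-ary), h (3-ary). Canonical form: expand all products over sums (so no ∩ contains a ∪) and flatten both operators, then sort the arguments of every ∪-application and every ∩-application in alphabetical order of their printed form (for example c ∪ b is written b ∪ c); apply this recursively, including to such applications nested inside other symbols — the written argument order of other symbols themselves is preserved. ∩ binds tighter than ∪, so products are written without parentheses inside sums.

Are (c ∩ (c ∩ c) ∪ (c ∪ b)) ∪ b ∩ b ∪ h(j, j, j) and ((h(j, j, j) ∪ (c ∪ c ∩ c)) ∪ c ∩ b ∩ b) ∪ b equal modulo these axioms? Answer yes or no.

Answer: no — b ∪ b ∩ b ∪ c ∪ c ∩ c ∩ c ∪ h(j, j, j) vs b ∪ b ∩ b ∩ c ∪ c ∪ c ∩ c ∪ h(j, j, j)

Derivation:
Left:  (c ∩ (c ∩ c) ∪ (c ∪ b)) ∪ b ∩ b ∪ h(j, j, j)
  Flatten:  c ∩ c ∩ c ∪ c ∪ b ∪ b ∩ b ∪ h(j, j, j)
  Sort:  b ∪ b ∩ b ∪ c ∪ c ∩ c ∩ c ∪ h(j, j, j)
Right:  ((h(j, j, j) ∪ (c ∪ c ∩ c)) ∪ c ∩ b ∩ b) ∪ b
  Un-nest:  h(j, j, j) ∪ c ∪ c ∩ c ∪ b ∩ b ∩ c ∪ b
  Order the arguments:  b ∪ b ∩ b ∩ c ∪ c ∪ c ∩ c ∪ h(j, j, j)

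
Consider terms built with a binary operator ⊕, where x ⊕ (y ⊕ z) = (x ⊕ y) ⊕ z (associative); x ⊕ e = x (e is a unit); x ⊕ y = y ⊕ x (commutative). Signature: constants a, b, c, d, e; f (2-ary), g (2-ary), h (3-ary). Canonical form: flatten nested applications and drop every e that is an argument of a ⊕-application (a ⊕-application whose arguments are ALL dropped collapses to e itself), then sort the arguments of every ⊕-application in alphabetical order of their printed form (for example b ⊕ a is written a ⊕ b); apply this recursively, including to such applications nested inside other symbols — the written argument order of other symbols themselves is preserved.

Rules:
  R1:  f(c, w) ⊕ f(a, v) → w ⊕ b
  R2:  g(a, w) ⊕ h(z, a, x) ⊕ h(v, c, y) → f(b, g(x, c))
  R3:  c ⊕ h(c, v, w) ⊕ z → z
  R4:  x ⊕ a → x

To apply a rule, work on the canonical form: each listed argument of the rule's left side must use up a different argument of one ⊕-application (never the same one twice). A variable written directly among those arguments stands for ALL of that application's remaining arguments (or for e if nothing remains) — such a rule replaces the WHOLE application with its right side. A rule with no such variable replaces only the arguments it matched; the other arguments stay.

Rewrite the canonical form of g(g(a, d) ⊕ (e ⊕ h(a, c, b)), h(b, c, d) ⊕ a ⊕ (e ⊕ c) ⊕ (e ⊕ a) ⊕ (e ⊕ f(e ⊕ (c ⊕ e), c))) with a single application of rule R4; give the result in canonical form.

Answer: g(g(a, d) ⊕ h(a, c, b), a ⊕ c ⊕ f(c, c) ⊕ h(b, c, d))

Derivation:
Canonical form:  g(g(a, d) ⊕ h(a, c, b), a ⊕ a ⊕ c ⊕ f(c, c) ⊕ h(b, c, d))
Match R4:  consume a;  x := a ⊕ c ⊕ f(c, c) ⊕ h(b, c, d)
Every leftover argument binds to the variable; the entire application is replaced.
Giving:  g(g(a, d) ⊕ h(a, c, b), a ⊕ c ⊕ f(c, c) ⊕ h(b, c, d))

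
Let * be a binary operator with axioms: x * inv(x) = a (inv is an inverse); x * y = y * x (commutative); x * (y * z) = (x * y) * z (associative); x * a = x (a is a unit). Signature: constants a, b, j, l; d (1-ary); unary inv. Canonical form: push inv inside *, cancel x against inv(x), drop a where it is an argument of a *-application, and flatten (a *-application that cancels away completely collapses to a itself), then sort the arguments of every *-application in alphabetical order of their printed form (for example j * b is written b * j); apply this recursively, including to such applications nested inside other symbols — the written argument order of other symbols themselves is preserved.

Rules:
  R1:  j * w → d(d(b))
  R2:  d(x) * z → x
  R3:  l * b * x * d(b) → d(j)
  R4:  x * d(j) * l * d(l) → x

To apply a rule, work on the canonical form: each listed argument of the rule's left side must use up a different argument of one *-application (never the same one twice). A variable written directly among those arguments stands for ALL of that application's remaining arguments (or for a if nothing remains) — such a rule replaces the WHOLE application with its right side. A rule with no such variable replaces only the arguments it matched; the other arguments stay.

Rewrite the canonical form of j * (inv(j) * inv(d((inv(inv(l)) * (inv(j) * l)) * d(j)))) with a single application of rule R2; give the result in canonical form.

Answer: inv(d(j))

Derivation:
Canonical form:  inv(d(d(j) * inv(j) * l * l))
Match R2:  consume d(j);  x := j, z := inv(j) * l * l
The extension variable absorbs all remaining arguments, so the whole application is rewritten.
New term:  inv(d(j))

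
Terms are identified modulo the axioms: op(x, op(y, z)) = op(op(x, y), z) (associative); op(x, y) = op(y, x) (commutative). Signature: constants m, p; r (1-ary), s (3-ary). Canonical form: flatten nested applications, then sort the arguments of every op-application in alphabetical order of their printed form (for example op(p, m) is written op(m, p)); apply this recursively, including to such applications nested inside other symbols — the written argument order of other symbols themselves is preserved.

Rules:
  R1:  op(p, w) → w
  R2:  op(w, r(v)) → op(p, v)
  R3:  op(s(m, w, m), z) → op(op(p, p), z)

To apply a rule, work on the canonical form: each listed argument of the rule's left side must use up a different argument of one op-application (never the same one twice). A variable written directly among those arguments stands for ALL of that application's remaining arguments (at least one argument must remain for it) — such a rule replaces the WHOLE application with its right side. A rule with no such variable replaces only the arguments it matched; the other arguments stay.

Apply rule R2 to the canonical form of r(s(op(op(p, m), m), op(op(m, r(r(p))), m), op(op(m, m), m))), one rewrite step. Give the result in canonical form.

Canonical form:  r(s(op(m, m, p), op(m, m, r(r(p))), op(m, m, m)))
Match R2:  consume r(r(p));  v := r(p), w := op(m, m)
The extension variable absorbs all remaining arguments, so the whole application is rewritten.
Giving:  r(s(op(m, m, p), op(p, r(p)), op(m, m, m)))

Answer: r(s(op(m, m, p), op(p, r(p)), op(m, m, m)))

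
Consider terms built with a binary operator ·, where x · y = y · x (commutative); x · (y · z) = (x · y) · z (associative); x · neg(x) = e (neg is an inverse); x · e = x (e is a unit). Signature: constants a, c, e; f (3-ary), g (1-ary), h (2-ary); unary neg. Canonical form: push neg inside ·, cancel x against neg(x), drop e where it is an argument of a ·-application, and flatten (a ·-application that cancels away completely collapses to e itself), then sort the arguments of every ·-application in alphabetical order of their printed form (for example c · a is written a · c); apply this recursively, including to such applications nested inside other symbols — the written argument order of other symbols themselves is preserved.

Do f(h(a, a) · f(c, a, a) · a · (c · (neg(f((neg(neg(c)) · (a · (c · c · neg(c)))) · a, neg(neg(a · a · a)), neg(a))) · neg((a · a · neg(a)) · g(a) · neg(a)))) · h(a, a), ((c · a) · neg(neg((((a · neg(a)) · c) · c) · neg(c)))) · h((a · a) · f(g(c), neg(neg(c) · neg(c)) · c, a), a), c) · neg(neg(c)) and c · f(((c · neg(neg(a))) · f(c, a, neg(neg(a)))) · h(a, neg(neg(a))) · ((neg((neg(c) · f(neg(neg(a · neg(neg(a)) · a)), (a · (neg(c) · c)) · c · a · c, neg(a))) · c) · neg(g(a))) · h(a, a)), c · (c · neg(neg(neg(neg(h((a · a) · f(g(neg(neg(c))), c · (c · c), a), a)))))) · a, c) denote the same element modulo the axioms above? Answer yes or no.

Answer: no — c · f(a · c · f(c, a, a) · h(a, a) · h(a, a) · neg(f(a · a · c · c, a · a · a, neg(a))) · neg(g(a)), a · c · c · h(a · a · f(g(c), c · c · c, a), a), c) vs c · f(a · c · f(c, a, a) · h(a, a) · h(a, a) · neg(f(a · a · a, a · a · c · c, neg(a))) · neg(g(a)), a · c · c · h(a · a · f(g(c), c · c · c, a), a), c)

Derivation:
Left:  f(h(a, a) · f(c, a, a) · a · (c · (neg(f((neg(neg(c)) · (a · (c · c · neg(c)))) · a, neg(neg(a · a · a)), neg(a))) · neg((a · a · neg(a)) · g(a) · neg(a)))) · h(a, a), ((c · a) · neg(neg((((a · neg(a)) · c) · c) · neg(c)))) · h((a · a) · f(g(c), neg(neg(c) · neg(c)) · c, a), a), c) · neg(neg(c))
  Push neg inside:  distribute neg over · and collapse double neg
  Combine occurrences:  f(a · c · f(c, a, a) · h(a, a) · h(a, a) · neg(f(a · a · c · c, a · a · a, neg(a))) · neg(g(a)), a · c · c · h(a · a · f(g(c), c · c · c, a), a), c) · c
  Order the arguments:  c · f(a · c · f(c, a, a) · h(a, a) · h(a, a) · neg(f(a · a · c · c, a · a · a, neg(a))) · neg(g(a)), a · c · c · h(a · a · f(g(c), c · c · c, a), a), c)
Right:  c · f(((c · neg(neg(a))) · f(c, a, neg(neg(a)))) · h(a, neg(neg(a))) · ((neg((neg(c) · f(neg(neg(a · neg(neg(a)) · a)), (a · (neg(c) · c)) · c · a · c, neg(a))) · c) · neg(g(a))) · h(a, a)), c · (c · neg(neg(neg(neg(h((a · a) · f(g(neg(neg(c))), c · (c · c), a), a)))))) · a, c)
  Push neg inside:  distribute neg over · and collapse double neg
  Collect terms:  c · f(a · c · f(c, a, a) · h(a, a) · h(a, a) · neg(f(a · a · a, a · a · c · c, neg(a))) · neg(g(a)), a · c · c · h(a · a · f(g(c), c · c · c, a), a), c)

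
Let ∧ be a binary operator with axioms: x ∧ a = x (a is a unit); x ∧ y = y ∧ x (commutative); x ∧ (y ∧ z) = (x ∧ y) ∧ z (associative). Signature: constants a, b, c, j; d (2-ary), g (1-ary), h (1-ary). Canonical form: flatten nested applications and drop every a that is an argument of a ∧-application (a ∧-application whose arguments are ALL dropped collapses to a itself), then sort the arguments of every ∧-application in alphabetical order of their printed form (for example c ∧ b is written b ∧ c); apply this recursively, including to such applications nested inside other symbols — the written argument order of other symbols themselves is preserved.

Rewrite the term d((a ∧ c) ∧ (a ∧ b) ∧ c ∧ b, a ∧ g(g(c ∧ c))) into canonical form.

Work inside:  (a ∧ c) ∧ (a ∧ b) ∧ c ∧ b
Un-nest:  a ∧ c ∧ a ∧ b ∧ c ∧ b
Units out:  drop a (×2)
Sort arguments:  b ∧ b ∧ c ∧ c
Put back:  d(b ∧ b ∧ c ∧ c, g(g(c ∧ c)))

Answer: d(b ∧ b ∧ c ∧ c, g(g(c ∧ c)))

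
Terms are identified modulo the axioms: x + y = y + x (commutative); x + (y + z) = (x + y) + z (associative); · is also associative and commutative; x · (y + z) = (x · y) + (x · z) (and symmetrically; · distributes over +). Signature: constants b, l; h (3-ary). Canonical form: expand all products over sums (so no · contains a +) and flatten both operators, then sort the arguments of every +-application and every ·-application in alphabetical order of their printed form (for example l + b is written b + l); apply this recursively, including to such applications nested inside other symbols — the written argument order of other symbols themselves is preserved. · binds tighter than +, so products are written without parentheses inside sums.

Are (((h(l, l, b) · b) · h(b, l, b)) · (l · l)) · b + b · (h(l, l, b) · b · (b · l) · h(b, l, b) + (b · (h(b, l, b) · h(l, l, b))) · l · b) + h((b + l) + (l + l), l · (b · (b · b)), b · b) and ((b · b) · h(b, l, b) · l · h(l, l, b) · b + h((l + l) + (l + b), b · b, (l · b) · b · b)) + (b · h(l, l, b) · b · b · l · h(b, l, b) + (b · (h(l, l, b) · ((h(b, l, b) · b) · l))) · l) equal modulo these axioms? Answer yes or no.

Answer: no — b · b · b · h(b, l, b) · h(l, l, b) · l + b · b · b · h(b, l, b) · h(l, l, b) · l + b · b · h(b, l, b) · h(l, l, b) · l · l + h(b + l + l + l, b · b · b · l, b · b) vs b · b · b · h(b, l, b) · h(l, l, b) · l + b · b · b · h(b, l, b) · h(l, l, b) · l + b · b · h(b, l, b) · h(l, l, b) · l · l + h(b + l + l + l, b · b, b · b · b · l)

Derivation:
Left:  (((h(l, l, b) · b) · h(b, l, b)) · (l · l)) · b + b · (h(l, l, b) · b · (b · l) · h(b, l, b) + (b · (h(b, l, b) · h(l, l, b))) · l · b) + h((b + l) + (l + l), l · (b · (b · b)), b · b)
  Distribute:  b · b · h(b, l, b) · h(l, l, b) · l · l + b · b · b · h(b, l, b) · h(l, l, b) · l + b · b · b · h(b, l, b) · h(l, l, b) · l + h(b + l + l + l, b · b · b · l, b · b)
  Sort arguments:  b · b · b · h(b, l, b) · h(l, l, b) · l + b · b · b · h(b, l, b) · h(l, l, b) · l + b · b · h(b, l, b) · h(l, l, b) · l · l + h(b + l + l + l, b · b · b · l, b · b)
Right:  ((b · b) · h(b, l, b) · l · h(l, l, b) · b + h((l + l) + (l + b), b · b, (l · b) · b · b)) + (b · h(l, l, b) · b · b · l · h(b, l, b) + (b · (h(l, l, b) · ((h(b, l, b) · b) · l))) · l)
  Merge nested applications:  b · b · b · h(b, l, b) · h(l, l, b) · l + h(b + l + l + l, b · b, b · b · b · l) + b · b · b · h(b, l, b) · h(l, l, b) · l + b · b · h(b, l, b) · h(l, l, b) · l · l
  Sort:  b · b · b · h(b, l, b) · h(l, l, b) · l + b · b · b · h(b, l, b) · h(l, l, b) · l + b · b · h(b, l, b) · h(l, l, b) · l · l + h(b + l + l + l, b · b, b · b · b · l)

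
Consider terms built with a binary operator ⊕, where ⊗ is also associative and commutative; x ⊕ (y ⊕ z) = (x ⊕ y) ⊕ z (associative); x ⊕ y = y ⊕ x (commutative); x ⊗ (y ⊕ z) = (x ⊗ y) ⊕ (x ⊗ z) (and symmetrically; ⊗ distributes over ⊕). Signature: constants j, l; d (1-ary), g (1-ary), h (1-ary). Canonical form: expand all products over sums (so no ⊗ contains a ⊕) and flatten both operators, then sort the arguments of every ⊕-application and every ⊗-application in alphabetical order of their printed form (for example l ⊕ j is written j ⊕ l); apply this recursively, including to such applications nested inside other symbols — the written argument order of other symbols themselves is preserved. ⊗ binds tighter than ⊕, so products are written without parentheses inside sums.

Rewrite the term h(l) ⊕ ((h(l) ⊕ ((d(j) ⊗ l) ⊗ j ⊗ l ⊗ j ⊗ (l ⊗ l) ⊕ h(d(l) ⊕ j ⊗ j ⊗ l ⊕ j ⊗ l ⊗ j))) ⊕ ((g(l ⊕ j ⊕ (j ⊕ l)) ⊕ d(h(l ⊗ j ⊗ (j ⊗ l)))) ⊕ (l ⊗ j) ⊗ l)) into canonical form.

Un-nest:  h(l) ⊕ h(l) ⊕ d(j) ⊗ j ⊗ j ⊗ l ⊗ l ⊗ l ⊗ l ⊕ h(d(l) ⊕ j ⊗ j ⊗ l ⊕ j ⊗ j ⊗ l) ⊕ g(j ⊕ j ⊕ l ⊕ l) ⊕ d(h(j ⊗ j ⊗ l ⊗ l)) ⊕ j ⊗ l ⊗ l
Order the arguments:  d(h(j ⊗ j ⊗ l ⊗ l)) ⊕ d(j) ⊗ j ⊗ j ⊗ l ⊗ l ⊗ l ⊗ l ⊕ g(j ⊕ j ⊕ l ⊕ l) ⊕ h(d(l) ⊕ j ⊗ j ⊗ l ⊕ j ⊗ j ⊗ l) ⊕ h(l) ⊕ h(l) ⊕ j ⊗ l ⊗ l

Answer: d(h(j ⊗ j ⊗ l ⊗ l)) ⊕ d(j) ⊗ j ⊗ j ⊗ l ⊗ l ⊗ l ⊗ l ⊕ g(j ⊕ j ⊕ l ⊕ l) ⊕ h(d(l) ⊕ j ⊗ j ⊗ l ⊕ j ⊗ j ⊗ l) ⊕ h(l) ⊕ h(l) ⊕ j ⊗ l ⊗ l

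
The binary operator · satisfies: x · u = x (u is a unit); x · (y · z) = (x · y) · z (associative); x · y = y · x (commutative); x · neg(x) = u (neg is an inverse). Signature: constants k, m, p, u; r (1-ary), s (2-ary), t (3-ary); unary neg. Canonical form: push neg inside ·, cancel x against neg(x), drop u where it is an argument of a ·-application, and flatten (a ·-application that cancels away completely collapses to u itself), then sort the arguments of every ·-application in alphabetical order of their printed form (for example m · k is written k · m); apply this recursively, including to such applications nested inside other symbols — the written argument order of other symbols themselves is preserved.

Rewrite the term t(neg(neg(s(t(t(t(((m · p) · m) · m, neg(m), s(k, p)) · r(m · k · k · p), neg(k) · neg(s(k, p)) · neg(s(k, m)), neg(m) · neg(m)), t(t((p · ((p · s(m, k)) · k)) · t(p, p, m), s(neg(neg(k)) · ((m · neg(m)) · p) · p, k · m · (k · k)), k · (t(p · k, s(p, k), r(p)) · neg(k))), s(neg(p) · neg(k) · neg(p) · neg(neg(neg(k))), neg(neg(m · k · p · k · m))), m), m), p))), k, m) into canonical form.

Focus inside:  t(((m · p) · m) · m, neg(m), s(k, p)) · r(m · k · k · p)
Combine occurrences:  t(m · m · m · p, neg(m), s(k, p)) · r(k · k · m · p)
Sort arguments:  r(k · k · m · p) · t(m · m · m · p, neg(m), s(k, p))
Reassemble:  t(s(t(t(r(k · k · m · p) · t(m · m · m · p, neg(m), s(k, p)), neg(k) · neg(s(k, m)) · neg(s(k, p)), neg(m) · neg(m)), t(t(k · p · p · s(m, k) · t(p, p, m), s(k · p · p, k · k · k · m), t(k · p, s(p, k), r(p))), s(neg(k) · neg(k) · neg(p) · neg(p), k · k · m · m · p), m), m), p), k, m)

Answer: t(s(t(t(r(k · k · m · p) · t(m · m · m · p, neg(m), s(k, p)), neg(k) · neg(s(k, m)) · neg(s(k, p)), neg(m) · neg(m)), t(t(k · p · p · s(m, k) · t(p, p, m), s(k · p · p, k · k · k · m), t(k · p, s(p, k), r(p))), s(neg(k) · neg(k) · neg(p) · neg(p), k · k · m · m · p), m), m), p), k, m)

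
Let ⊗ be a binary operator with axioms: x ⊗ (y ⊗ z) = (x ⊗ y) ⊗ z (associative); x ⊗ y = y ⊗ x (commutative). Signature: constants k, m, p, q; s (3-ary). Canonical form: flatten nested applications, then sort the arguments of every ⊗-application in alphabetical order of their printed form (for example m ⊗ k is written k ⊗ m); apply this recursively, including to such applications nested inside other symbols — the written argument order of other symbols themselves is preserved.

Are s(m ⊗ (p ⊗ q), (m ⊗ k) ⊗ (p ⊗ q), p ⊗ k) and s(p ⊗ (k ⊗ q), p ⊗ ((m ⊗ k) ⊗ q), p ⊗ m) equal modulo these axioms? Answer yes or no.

Left:  s(m ⊗ (p ⊗ q), (m ⊗ k) ⊗ (p ⊗ q), p ⊗ k)
  Work inside:  (m ⊗ k) ⊗ (p ⊗ q)
  Un-nest:  m ⊗ k ⊗ p ⊗ q
  Order the arguments:  k ⊗ m ⊗ p ⊗ q
  Reassemble:  s(m ⊗ p ⊗ q, k ⊗ m ⊗ p ⊗ q, k ⊗ p)
Right:  s(p ⊗ (k ⊗ q), p ⊗ ((m ⊗ k) ⊗ q), p ⊗ m)
  Descend into:  p ⊗ ((m ⊗ k) ⊗ q)
  Flatten:  p ⊗ m ⊗ k ⊗ q
  Sort arguments:  k ⊗ m ⊗ p ⊗ q
  Put back:  s(k ⊗ p ⊗ q, k ⊗ m ⊗ p ⊗ q, m ⊗ p)

Answer: no — s(m ⊗ p ⊗ q, k ⊗ m ⊗ p ⊗ q, k ⊗ p) vs s(k ⊗ p ⊗ q, k ⊗ m ⊗ p ⊗ q, m ⊗ p)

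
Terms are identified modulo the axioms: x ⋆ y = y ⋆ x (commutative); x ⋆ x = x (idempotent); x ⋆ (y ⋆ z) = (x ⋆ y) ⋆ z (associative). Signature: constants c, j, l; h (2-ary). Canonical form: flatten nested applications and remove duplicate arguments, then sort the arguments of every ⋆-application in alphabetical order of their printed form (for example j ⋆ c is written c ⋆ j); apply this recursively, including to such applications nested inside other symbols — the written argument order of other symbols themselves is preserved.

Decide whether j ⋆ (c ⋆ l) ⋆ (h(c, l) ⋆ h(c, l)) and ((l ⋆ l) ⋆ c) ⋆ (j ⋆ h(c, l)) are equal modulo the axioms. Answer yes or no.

Answer: yes — both canonical forms are c ⋆ h(c, l) ⋆ j ⋆ l

Derivation:
Left:  j ⋆ (c ⋆ l) ⋆ (h(c, l) ⋆ h(c, l))
  Merge nested applications:  j ⋆ c ⋆ l ⋆ h(c, l) ⋆ h(c, l)
  Idempotence:  drop duplicate h(c, l)
  Sort arguments:  c ⋆ h(c, l) ⋆ j ⋆ l
Right:  ((l ⋆ l) ⋆ c) ⋆ (j ⋆ h(c, l))
  Merge nested applications:  l ⋆ l ⋆ c ⋆ j ⋆ h(c, l)
  Deduplicate:  drop duplicate l
  Order the arguments:  c ⋆ h(c, l) ⋆ j ⋆ l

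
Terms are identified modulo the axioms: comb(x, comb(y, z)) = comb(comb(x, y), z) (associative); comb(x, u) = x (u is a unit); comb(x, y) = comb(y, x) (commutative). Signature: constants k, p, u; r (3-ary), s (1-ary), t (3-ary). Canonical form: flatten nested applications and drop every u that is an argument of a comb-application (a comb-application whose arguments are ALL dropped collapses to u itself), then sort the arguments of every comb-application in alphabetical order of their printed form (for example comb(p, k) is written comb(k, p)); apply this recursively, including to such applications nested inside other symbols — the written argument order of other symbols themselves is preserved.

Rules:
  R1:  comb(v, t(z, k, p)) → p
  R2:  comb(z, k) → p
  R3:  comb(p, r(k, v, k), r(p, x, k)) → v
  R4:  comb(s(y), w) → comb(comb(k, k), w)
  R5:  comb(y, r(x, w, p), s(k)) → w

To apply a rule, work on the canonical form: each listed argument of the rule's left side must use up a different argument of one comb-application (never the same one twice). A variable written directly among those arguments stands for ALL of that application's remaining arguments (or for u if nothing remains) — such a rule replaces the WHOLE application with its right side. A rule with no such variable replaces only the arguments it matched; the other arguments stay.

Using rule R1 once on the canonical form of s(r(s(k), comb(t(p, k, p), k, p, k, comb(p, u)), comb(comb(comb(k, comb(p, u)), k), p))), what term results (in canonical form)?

Canonical form:  s(r(s(k), comb(k, k, p, p, t(p, k, p)), comb(k, k, p, p)))
Apply R1:  consuming t(p, k, p);  v := comb(k, k, p, p), z := p
The variable takes the whole remainder — replace the entire application.
Giving:  s(r(s(k), p, comb(k, k, p, p)))

Answer: s(r(s(k), p, comb(k, k, p, p)))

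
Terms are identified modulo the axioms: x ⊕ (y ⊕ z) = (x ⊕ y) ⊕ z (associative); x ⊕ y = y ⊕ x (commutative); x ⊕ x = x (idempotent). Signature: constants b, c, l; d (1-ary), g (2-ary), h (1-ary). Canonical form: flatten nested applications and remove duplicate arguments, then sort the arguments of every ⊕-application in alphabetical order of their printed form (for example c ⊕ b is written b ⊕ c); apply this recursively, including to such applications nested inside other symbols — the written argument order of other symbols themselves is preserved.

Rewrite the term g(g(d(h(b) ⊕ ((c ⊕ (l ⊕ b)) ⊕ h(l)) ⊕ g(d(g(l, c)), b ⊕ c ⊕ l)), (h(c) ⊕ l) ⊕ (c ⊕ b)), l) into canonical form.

Descend into:  h(b) ⊕ ((c ⊕ (l ⊕ b)) ⊕ h(l)) ⊕ g(d(g(l, c)), b ⊕ c ⊕ l)
Merge nested applications:  h(b) ⊕ c ⊕ l ⊕ b ⊕ h(l) ⊕ g(d(g(l, c)), b ⊕ c ⊕ l)
Sort:  b ⊕ c ⊕ g(d(g(l, c)), b ⊕ c ⊕ l) ⊕ h(b) ⊕ h(l) ⊕ l
Put back:  g(g(d(b ⊕ c ⊕ g(d(g(l, c)), b ⊕ c ⊕ l) ⊕ h(b) ⊕ h(l) ⊕ l), b ⊕ c ⊕ h(c) ⊕ l), l)

Answer: g(g(d(b ⊕ c ⊕ g(d(g(l, c)), b ⊕ c ⊕ l) ⊕ h(b) ⊕ h(l) ⊕ l), b ⊕ c ⊕ h(c) ⊕ l), l)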